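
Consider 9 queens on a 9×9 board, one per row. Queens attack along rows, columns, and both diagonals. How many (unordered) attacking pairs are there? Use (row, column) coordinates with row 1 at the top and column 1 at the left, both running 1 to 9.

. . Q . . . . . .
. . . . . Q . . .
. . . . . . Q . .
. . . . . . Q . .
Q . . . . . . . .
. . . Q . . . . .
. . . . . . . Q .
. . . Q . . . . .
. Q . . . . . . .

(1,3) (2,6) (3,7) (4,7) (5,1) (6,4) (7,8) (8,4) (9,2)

Same column: (3,7)–(4,7) (column 7); (6,4)–(8,4) (column 4).
Same diagonal: (2,6)–(3,7) (|2−3| = |6−7| = 1); (3,7)–(6,4) (|3−6| = |7−4| = 3); (4,7)–(9,2) (|4−9| = |7−2| = 5); (5,1)–(8,4) (|5−8| = |1−4| = 3).
Total attacking pairs: 6.

6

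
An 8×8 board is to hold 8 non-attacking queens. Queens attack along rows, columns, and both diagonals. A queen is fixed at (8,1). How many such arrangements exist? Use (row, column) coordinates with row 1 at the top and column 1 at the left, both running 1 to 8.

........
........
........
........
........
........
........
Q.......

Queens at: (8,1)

Branch on row 1: col 2 → 0; col 3 → 2; col 4 → 1; col 5 → 1; col 6 → 0; col 7 → 0.
Sum: 0 + 2 + 1 + 1 + 0 + 0 = 4.

4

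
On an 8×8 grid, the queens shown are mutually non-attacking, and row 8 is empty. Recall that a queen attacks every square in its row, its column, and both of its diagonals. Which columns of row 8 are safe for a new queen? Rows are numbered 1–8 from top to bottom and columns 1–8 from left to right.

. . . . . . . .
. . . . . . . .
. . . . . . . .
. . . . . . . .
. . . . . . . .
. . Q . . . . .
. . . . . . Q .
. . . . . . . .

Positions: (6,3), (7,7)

columns 2, 4

(6,3) attacks row 8 at column 3 and diagonals 1, 5.
(7,7) attacks row 8 at column 7 and diagonals 6, 8.
Attacked columns: {1, 3, 5, 6, 7, 8}. Safe: {2, 4}.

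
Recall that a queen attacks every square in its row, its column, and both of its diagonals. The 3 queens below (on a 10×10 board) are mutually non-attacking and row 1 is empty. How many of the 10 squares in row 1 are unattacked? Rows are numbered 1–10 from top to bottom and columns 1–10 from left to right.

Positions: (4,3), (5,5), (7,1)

(4,3) attacks row 1 at column 3 and diagonals 6.
(5,5) attacks row 1 at column 5 and diagonals 1, 9.
(7,1) attacks row 1 at column 1 and diagonals 7.
Attacked columns: {1, 3, 5, 6, 7, 9}. Safe: {2, 4, 8, 10}.

4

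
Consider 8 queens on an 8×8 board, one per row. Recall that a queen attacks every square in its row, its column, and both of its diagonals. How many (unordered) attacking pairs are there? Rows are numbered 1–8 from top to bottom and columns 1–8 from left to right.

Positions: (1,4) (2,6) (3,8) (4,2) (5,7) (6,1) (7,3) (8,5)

All columns are distinct and no two queens satisfy |Δrow| = |Δcol|, so no pair attacks.

0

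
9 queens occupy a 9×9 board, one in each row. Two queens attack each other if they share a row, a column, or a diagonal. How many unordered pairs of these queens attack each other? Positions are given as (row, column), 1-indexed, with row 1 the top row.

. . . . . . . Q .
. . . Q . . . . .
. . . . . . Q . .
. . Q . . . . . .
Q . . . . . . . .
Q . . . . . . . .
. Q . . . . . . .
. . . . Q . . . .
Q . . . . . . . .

8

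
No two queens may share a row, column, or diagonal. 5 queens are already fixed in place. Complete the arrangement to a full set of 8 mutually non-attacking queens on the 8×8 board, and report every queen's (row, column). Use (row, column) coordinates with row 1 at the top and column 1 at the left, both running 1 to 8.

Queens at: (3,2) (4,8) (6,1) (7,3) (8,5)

(1,7) (2,4) (3,2) (4,8) (5,6) (6,1) (7,3) (8,5)

Row 1: attacked by (3,2)→{2,4}; (4,8)→{5,8}; (6,1)→{1,6}; (7,3)→{3}; (8,5)→{5}. Safe: 7. Place at column 7.
Row 2: attacked by (1,7)→{6,7,8}; (3,2)→{1,2,3}; (4,8)→{6,8}; (6,1)→{1,5}; (7,3)→{3,8}; (8,5)→{5}. Safe: 4. Place at column 4.
Row 5: attacked by (1,7)→{3,7}; (2,4)→{1,4,7}; (3,2)→{2,4}; (4,8)→{7,8}; (6,1)→{1,2}; (7,3)→{1,3,5}; (8,5)→{2,5,8}. Safe: 6. Place at column 6.
Columns [7, 4, 2, 8, 6, 1, 3, 5], r−c [-6, -2, 1, -4, -1, 5, 4, 3], r+c [8, 6, 5, 12, 11, 7, 10, 13] are all distinct, so no two queens attack.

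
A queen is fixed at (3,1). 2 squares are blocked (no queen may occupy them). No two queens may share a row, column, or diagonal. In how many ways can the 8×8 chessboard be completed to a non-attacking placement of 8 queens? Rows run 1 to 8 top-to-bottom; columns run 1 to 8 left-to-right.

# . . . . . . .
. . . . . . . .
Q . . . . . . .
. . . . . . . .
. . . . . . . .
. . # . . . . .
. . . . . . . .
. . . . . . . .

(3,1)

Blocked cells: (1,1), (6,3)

16

Branch on row 1: col 2 → 1; col 4 → 4; col 5 → 4; col 6 → 4; col 7 → 1; col 8 → 2.
Sum: 1 + 4 + 4 + 4 + 1 + 2 = 16.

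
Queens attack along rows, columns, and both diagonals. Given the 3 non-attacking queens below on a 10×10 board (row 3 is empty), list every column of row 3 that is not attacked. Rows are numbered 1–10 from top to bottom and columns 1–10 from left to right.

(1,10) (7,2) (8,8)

columns 1, 4, 5, 7, 9

(1,10) attacks row 3 at column 10 and diagonals 8.
(7,2) attacks row 3 at column 2 and diagonals 6.
(8,8) attacks row 3 at column 8 and diagonals 3.
Attacked columns: {2, 3, 6, 8, 10}. Safe: {1, 4, 5, 7, 9}.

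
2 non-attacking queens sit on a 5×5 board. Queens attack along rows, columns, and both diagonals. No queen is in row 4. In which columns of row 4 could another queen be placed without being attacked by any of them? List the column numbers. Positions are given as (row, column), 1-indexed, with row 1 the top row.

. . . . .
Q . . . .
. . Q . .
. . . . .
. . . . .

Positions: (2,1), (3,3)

columns 5

(2,1) attacks row 4 at column 1 and diagonals 3.
(3,3) attacks row 4 at column 3 and diagonals 2, 4.
Attacked columns: {1, 2, 3, 4}. Safe: {5}.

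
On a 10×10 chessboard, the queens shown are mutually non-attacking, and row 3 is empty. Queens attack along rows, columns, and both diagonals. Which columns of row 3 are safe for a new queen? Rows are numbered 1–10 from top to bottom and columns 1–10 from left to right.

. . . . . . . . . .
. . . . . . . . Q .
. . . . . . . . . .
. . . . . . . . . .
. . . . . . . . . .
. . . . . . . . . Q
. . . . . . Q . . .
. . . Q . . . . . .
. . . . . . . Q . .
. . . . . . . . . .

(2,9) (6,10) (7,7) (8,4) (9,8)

columns 1, 5, 6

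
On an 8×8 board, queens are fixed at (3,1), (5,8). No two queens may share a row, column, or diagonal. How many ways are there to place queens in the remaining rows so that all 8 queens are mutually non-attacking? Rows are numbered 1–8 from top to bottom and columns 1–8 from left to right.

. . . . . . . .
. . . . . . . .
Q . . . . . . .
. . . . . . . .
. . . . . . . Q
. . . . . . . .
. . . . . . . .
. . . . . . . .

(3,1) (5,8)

4

Branch on row 1: col 2 → 0; col 5 → 2; col 6 → 1; col 7 → 1.
Sum: 0 + 2 + 1 + 1 = 4.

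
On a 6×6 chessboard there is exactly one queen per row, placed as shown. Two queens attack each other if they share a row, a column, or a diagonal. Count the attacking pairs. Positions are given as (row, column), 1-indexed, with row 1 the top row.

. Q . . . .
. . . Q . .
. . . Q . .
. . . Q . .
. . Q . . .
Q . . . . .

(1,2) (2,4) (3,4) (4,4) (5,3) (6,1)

6

Same column: (2,4)–(3,4) (column 4); (2,4)–(4,4) (column 4); (3,4)–(4,4) (column 4).
Same diagonal: (1,2)–(3,4) (|1−3| = |2−4| = 2); (3,4)–(6,1) (|3−6| = |4−1| = 3); (4,4)–(5,3) (|4−5| = |4−3| = 1).
Total attacking pairs: 6.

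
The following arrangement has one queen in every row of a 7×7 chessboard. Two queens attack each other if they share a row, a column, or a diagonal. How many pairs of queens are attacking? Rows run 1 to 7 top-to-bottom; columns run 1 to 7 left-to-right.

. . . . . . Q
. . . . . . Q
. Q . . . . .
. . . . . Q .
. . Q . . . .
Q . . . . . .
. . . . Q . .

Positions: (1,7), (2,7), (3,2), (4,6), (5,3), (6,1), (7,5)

3

Same column: (1,7)–(2,7) (column 7).
Same diagonal: (1,7)–(5,3) (|1−5| = |7−3| = 4); (5,3)–(7,5) (|5−7| = |3−5| = 2).
Total attacking pairs: 3.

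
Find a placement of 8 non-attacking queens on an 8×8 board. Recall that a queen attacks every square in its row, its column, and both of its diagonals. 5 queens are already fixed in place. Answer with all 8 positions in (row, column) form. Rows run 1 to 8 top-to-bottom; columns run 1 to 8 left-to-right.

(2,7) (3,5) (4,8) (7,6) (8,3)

(1,1) (2,7) (3,5) (4,8) (5,2) (6,4) (7,6) (8,3)

Row 1: attacked by (2,7)→{6,7,8}; (3,5)→{3,5,7}; (4,8)→{5,8}; (7,6)→{6}; (8,3)→{3}. Safe: 1, 2, 4. Place at column 1.
Row 5: attacked by (1,1)→{1,5}; (2,7)→{4,7}; (3,5)→{3,5,7}; (4,8)→{7,8}; (7,6)→{4,6,8}; (8,3)→{3,6}. Safe: 2. Place at column 2.
Row 6: attacked by (1,1)→{1,6}; (2,7)→{3,7}; (3,5)→{2,5,8}; (4,8)→{6,8}; (5,2)→{1,2,3}; (7,6)→{5,6,7}; (8,3)→{1,3,5}. Safe: 4. Place at column 4.
Columns [1, 7, 5, 8, 2, 4, 6, 3], r−c [0, -5, -2, -4, 3, 2, 1, 5], r+c [2, 9, 8, 12, 7, 10, 13, 11] are all distinct, so no two queens attack.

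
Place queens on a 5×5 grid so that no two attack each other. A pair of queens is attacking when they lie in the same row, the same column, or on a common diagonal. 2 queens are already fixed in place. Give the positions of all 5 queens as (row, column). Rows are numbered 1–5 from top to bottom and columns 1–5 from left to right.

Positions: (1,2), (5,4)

(1,2) (2,5) (3,3) (4,1) (5,4)

Row 2: attacked by (1,2)→{1,2,3}; (5,4)→{1,4}. Safe: 5. Place at column 5.
Row 3: attacked by (1,2)→{2,4}; (2,5)→{4,5}; (5,4)→{2,4}. Safe: 1, 3. Place at column 3.
Row 4: attacked by (1,2)→{2,5}; (2,5)→{3,5}; (3,3)→{2,3,4}; (5,4)→{3,4,5}. Safe: 1. Place at column 1.
Columns [2, 5, 3, 1, 4], r−c [-1, -3, 0, 3, 1], r+c [3, 7, 6, 5, 9] are all distinct, so no two queens attack.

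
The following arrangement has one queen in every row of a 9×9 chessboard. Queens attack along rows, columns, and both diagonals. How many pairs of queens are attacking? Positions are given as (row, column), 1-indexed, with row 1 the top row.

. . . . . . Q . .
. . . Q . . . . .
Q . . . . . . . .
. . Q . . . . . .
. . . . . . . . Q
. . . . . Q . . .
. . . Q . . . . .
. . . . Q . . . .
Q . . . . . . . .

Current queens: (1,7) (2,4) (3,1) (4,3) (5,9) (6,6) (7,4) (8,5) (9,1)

3

Same column: (2,4)–(7,4) (column 4); (3,1)–(9,1) (column 1).
Same diagonal: (7,4)–(8,5) (|7−8| = |4−5| = 1).
Total attacking pairs: 3.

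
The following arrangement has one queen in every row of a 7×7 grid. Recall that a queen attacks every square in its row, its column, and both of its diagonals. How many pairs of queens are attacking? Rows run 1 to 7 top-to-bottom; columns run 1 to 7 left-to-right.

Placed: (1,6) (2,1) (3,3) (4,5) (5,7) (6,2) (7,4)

All columns are distinct and no two queens satisfy |Δrow| = |Δcol|, so no pair attacks.

0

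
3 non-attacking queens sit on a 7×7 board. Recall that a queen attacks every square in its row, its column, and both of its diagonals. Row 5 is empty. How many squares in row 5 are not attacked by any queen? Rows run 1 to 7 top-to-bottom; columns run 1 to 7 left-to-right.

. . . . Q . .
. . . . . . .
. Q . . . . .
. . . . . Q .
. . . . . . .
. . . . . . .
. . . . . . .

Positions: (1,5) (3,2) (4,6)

1

(1,5) attacks row 5 at column 5 and diagonals 1.
(3,2) attacks row 5 at column 2 and diagonals 4.
(4,6) attacks row 5 at column 6 and diagonals 5, 7.
Attacked columns: {1, 2, 4, 5, 6, 7}. Safe: {3}.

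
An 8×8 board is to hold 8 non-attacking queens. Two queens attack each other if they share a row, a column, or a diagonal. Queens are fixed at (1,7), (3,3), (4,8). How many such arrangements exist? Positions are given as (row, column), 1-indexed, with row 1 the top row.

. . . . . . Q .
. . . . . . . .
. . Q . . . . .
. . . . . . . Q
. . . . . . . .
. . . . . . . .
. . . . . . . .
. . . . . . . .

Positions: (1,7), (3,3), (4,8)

Branch on row 2: col 1 → 1; col 5 → 0.
Sum: 1 + 0 = 1.

1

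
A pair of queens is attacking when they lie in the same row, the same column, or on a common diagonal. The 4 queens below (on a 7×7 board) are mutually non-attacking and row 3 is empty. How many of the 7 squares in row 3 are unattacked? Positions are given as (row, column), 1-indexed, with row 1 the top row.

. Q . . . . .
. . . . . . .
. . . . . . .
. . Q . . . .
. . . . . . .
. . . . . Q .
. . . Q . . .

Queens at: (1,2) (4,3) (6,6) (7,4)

3

(1,2) attacks row 3 at column 2 and diagonals 4.
(4,3) attacks row 3 at column 3 and diagonals 2, 4.
(6,6) attacks row 3 at column 6 and diagonals 3.
(7,4) attacks row 3 at column 4.
Attacked columns: {2, 3, 4, 6}. Safe: {1, 5, 7}.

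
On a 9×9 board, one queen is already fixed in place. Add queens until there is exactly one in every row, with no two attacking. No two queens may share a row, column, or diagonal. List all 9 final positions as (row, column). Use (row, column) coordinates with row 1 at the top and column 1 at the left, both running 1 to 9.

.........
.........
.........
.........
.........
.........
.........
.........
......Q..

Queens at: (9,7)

(1,8) (2,3) (3,5) (4,9) (5,1) (6,6) (7,4) (8,2) (9,7)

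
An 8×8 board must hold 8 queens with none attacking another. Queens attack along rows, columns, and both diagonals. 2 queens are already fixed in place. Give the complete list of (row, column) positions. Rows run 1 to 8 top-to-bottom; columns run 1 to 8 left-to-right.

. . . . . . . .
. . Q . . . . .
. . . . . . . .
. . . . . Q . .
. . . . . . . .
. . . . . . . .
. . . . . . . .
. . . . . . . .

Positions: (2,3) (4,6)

(1,8) (2,3) (3,1) (4,6) (5,2) (6,5) (7,7) (8,4)

Row 1: attacked by (2,3)→{2,3,4}; (4,6)→{3,6}. Safe: 1, 5, 7, 8. Place at column 8.
Row 3: attacked by (1,8)→{6,8}; (2,3)→{2,3,4}; (4,6)→{5,6,7}. Safe: 1. Place at column 1.
Row 5: attacked by (1,8)→{4,8}; (2,3)→{3,6}; (3,1)→{1,3}; (4,6)→{5,6,7}. Safe: 2. Place at column 2.
Row 6: attacked by (1,8)→{3,8}; (2,3)→{3,7}; (3,1)→{1,4}; (4,6)→{4,6,8}; (5,2)→{1,2,3}. Safe: 5. Place at column 5.
Row 7: attacked by (1,8)→{2,8}; (2,3)→{3,8}; (3,1)→{1,5}; (4,6)→{3,6}; (5,2)→{2,4}; (6,5)→{4,5,6}. Safe: 7. Place at column 7.
Row 8: attacked by (1,8)→{1,8}; (2,3)→{3}; (3,1)→{1,6}; (4,6)→{2,6}; (5,2)→{2,5}; (6,5)→{3,5,7}; (7,7)→{6,7,8}. Safe: 4. Place at column 4.
Columns [8, 3, 1, 6, 2, 5, 7, 4], r−c [-7, -1, 2, -2, 3, 1, 0, 4], r+c [9, 5, 4, 10, 7, 11, 14, 12] are all distinct, so no two queens attack.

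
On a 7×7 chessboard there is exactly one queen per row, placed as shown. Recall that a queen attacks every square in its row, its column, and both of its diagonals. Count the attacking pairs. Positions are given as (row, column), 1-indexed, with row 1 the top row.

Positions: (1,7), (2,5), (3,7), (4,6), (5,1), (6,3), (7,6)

3

Same column: (1,7)–(3,7) (column 7); (4,6)–(7,6) (column 6).
Same diagonal: (3,7)–(4,6) (|3−4| = |7−6| = 1).
Total attacking pairs: 3.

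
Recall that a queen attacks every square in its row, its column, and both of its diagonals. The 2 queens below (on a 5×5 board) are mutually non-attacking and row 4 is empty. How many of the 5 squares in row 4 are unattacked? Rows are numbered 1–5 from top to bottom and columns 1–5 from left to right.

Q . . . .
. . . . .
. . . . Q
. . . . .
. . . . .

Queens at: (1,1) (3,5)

(1,1) attacks row 4 at column 1 and diagonals 4.
(3,5) attacks row 4 at column 5 and diagonals 4.
Attacked columns: {1, 4, 5}. Safe: {2, 3}.

2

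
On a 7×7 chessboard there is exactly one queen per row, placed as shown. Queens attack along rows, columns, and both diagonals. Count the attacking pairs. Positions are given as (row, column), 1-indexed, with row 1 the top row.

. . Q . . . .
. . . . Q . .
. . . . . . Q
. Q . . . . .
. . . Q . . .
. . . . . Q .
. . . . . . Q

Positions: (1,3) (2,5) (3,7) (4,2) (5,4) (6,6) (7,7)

2

Same column: (3,7)–(7,7) (column 7).
Same diagonal: (6,6)–(7,7) (|6−7| = |6−7| = 1).
Total attacking pairs: 2.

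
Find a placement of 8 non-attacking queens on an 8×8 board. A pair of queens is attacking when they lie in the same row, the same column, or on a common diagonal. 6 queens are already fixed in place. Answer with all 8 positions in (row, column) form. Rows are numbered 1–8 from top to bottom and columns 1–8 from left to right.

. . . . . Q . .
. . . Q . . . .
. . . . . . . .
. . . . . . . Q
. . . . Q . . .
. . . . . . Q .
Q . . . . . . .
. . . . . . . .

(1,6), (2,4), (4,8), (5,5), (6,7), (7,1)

(1,6) (2,4) (3,2) (4,8) (5,5) (6,7) (7,1) (8,3)

Row 3: attacked by (1,6)→{4,6,8}; (2,4)→{3,4,5}; (4,8)→{7,8}; (5,5)→{3,5,7}; (6,7)→{4,7}; (7,1)→{1,5}. Safe: 2. Place at column 2.
Row 8: attacked by (1,6)→{6}; (2,4)→{4}; (3,2)→{2,7}; (4,8)→{4,8}; (5,5)→{2,5,8}; (6,7)→{5,7}; (7,1)→{1,2}. Safe: 3. Place at column 3.
Columns [6, 4, 2, 8, 5, 7, 1, 3], r−c [-5, -2, 1, -4, 0, -1, 6, 5], r+c [7, 6, 5, 12, 10, 13, 8, 11] are all distinct, so no two queens attack.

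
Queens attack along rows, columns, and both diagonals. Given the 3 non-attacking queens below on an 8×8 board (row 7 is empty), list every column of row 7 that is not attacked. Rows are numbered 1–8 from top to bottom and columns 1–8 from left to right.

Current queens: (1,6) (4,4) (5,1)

columns 2, 5, 8

(1,6) attacks row 7 at column 6.
(4,4) attacks row 7 at column 4 and diagonals 1, 7.
(5,1) attacks row 7 at column 1 and diagonals 3.
Attacked columns: {1, 3, 4, 6, 7}. Safe: {2, 5, 8}.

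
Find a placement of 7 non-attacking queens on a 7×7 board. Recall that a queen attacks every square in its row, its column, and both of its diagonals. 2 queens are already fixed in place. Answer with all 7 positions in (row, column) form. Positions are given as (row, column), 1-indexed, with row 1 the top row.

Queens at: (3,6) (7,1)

Row 1: attacked by (3,6)→{4,6}; (7,1)→{1,7}. Safe: 2, 3, 5. Place at column 5.
Row 2: attacked by (1,5)→{4,5,6}; (3,6)→{5,6,7}; (7,1)→{1,6}. Safe: 2, 3. Place at column 2.
Row 4: attacked by (1,5)→{2,5}; (2,2)→{2,4}; (3,6)→{5,6,7}; (7,1)→{1,4}. Safe: 3. Place at column 3.
Row 5: attacked by (1,5)→{1,5}; (2,2)→{2,5}; (3,6)→{4,6}; (4,3)→{2,3,4}; (7,1)→{1,3}. Safe: 7. Place at column 7.
Row 6: attacked by (1,5)→{5}; (2,2)→{2,6}; (3,6)→{3,6}; (4,3)→{1,3,5}; (5,7)→{6,7}; (7,1)→{1,2}. Safe: 4. Place at column 4.
Columns [5, 2, 6, 3, 7, 4, 1], r−c [-4, 0, -3, 1, -2, 2, 6], r+c [6, 4, 9, 7, 12, 10, 8] are all distinct, so no two queens attack.

(1,5) (2,2) (3,6) (4,3) (5,7) (6,4) (7,1)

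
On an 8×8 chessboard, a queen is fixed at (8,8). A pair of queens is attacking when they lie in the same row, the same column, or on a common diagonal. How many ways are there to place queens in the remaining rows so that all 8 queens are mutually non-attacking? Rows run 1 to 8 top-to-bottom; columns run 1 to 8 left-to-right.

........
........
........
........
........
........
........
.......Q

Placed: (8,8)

4

Branch on row 1: col 2 → 0; col 3 → 0; col 4 → 1; col 5 → 1; col 6 → 2; col 7 → 0.
Sum: 0 + 0 + 1 + 1 + 2 + 0 = 4.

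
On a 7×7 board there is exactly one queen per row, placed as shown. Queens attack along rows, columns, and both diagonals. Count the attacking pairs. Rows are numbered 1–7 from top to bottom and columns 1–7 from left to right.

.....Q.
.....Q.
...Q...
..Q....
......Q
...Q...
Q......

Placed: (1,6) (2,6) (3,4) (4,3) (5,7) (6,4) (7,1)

Same column: (1,6)–(2,6) (column 6); (3,4)–(6,4) (column 4).
Same diagonal: (1,6)–(3,4) (|1−3| = |6−4| = 2); (1,6)–(4,3) (|1−4| = |6−3| = 3); (2,6)–(7,1) (|2−7| = |6−1| = 5); (3,4)–(4,3) (|3−4| = |4−3| = 1).
Total attacking pairs: 6.

6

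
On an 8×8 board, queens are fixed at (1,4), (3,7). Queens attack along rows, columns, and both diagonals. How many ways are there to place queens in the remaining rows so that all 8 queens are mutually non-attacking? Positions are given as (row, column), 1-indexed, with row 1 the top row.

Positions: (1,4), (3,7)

Branch on row 2: col 1 → 0; col 2 → 3.
Sum: 0 + 3 = 3.

3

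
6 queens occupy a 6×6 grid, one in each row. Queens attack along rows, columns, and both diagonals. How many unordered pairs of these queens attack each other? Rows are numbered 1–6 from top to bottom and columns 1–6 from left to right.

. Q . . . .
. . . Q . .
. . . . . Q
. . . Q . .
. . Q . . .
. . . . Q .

Same column: (2,4)–(4,4) (column 4).
Same diagonal: (4,4)–(5,3) (|4−5| = |4−3| = 1).
Total attacking pairs: 2.

2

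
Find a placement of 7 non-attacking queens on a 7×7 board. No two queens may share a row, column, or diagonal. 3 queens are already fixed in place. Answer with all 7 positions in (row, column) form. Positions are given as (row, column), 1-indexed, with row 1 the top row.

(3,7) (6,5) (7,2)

Row 1: attacked by (3,7)→{5,7}; (6,5)→{5}; (7,2)→{2}. Safe: 1, 3, 4, 6. Place at column 6.
Row 2: attacked by (1,6)→{5,6,7}; (3,7)→{6,7}; (6,5)→{1,5}; (7,2)→{2,7}. Safe: 3, 4. Place at column 3.
Row 4: attacked by (1,6)→{3,6}; (2,3)→{1,3,5}; (3,7)→{6,7}; (6,5)→{3,5,7}; (7,2)→{2,5}. Safe: 4. Place at column 4.
Row 5: attacked by (1,6)→{2,6}; (2,3)→{3,6}; (3,7)→{5,7}; (4,4)→{3,4,5}; (6,5)→{4,5,6}; (7,2)→{2,4}. Safe: 1. Place at column 1.
Columns [6, 3, 7, 4, 1, 5, 2], r−c [-5, -1, -4, 0, 4, 1, 5], r+c [7, 5, 10, 8, 6, 11, 9] are all distinct, so no two queens attack.

(1,6) (2,3) (3,7) (4,4) (5,1) (6,5) (7,2)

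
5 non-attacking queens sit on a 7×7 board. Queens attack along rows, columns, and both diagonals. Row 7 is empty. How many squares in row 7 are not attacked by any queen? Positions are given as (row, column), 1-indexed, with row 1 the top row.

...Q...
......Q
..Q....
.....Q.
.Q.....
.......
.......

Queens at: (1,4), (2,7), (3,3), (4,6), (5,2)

(1,4) attacks row 7 at column 4.
(2,7) attacks row 7 at column 7 and diagonals 2.
(3,3) attacks row 7 at column 3 and diagonals 7.
(4,6) attacks row 7 at column 6 and diagonals 3.
(5,2) attacks row 7 at column 2 and diagonals 4.
Attacked columns: {2, 3, 4, 6, 7}. Safe: {1, 5}.

2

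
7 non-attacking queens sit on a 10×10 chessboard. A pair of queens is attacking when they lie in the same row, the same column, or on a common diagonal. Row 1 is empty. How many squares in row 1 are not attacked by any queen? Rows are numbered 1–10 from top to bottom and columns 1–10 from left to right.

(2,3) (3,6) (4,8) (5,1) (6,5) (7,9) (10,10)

1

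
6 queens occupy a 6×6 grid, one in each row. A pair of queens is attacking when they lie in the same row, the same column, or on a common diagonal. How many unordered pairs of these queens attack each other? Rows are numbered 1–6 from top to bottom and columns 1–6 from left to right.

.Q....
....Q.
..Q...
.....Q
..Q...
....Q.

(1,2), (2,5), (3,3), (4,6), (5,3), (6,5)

Same column: (2,5)–(6,5) (column 5); (3,3)–(5,3) (column 3).
Total attacking pairs: 2.

2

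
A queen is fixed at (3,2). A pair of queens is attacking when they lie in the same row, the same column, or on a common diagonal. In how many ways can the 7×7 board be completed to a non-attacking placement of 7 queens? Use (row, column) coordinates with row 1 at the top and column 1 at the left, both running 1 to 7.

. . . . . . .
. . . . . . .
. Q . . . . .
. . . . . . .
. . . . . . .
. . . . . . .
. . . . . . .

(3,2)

Branch on row 1: col 1 → 1; col 3 → 2; col 5 → 2; col 6 → 1; col 7 → 0.
Sum: 1 + 2 + 2 + 1 + 0 = 6.

6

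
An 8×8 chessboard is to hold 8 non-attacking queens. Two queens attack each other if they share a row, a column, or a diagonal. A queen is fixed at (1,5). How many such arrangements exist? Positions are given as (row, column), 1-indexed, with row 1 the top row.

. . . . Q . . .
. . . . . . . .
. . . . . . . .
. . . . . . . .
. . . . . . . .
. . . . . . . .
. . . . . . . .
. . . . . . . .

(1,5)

18

Branch on row 2: col 1 → 3; col 2 → 4; col 3 → 3; col 7 → 6; col 8 → 2.
Sum: 3 + 4 + 3 + 6 + 2 = 18.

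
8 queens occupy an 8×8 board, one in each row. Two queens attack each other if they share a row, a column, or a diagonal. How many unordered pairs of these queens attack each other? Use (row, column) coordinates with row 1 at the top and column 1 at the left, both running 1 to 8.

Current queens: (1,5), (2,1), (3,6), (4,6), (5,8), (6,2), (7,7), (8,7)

4

Same column: (3,6)–(4,6) (column 6); (7,7)–(8,7) (column 7).
Same diagonal: (2,1)–(8,7) (|2−8| = |1−7| = 6); (3,6)–(5,8) (|3−5| = |6−8| = 2).
Total attacking pairs: 4.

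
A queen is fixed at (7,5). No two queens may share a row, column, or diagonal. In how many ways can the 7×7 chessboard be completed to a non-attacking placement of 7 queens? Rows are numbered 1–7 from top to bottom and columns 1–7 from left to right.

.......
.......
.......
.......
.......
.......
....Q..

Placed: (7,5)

6

Branch on row 1: col 1 → 1; col 2 → 1; col 3 → 2; col 4 → 1; col 6 → 0; col 7 → 1.
Sum: 1 + 1 + 2 + 1 + 0 + 1 = 6.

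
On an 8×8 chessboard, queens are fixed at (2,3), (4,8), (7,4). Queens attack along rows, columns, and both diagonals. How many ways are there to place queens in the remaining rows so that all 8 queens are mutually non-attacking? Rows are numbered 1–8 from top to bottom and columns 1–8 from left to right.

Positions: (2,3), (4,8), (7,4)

Branch on row 1: col 1 → 0; col 6 → 1; col 7 → 0.
Sum: 0 + 1 + 0 = 1.

1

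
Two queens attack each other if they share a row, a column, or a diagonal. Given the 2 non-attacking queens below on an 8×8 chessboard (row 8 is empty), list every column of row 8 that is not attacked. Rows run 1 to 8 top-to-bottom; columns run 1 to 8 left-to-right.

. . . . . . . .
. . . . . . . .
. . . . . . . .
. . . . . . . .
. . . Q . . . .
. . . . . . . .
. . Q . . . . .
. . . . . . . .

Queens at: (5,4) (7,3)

(5,4) attacks row 8 at column 4 and diagonals 1, 7.
(7,3) attacks row 8 at column 3 and diagonals 2, 4.
Attacked columns: {1, 2, 3, 4, 7}. Safe: {5, 6, 8}.

columns 5, 6, 8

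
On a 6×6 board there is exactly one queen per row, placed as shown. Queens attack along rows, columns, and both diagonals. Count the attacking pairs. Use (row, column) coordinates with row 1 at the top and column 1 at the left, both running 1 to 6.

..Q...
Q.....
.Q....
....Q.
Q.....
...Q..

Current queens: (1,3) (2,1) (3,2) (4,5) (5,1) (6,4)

2

Same column: (2,1)–(5,1) (column 1).
Same diagonal: (2,1)–(3,2) (|2−3| = |1−2| = 1).
Total attacking pairs: 2.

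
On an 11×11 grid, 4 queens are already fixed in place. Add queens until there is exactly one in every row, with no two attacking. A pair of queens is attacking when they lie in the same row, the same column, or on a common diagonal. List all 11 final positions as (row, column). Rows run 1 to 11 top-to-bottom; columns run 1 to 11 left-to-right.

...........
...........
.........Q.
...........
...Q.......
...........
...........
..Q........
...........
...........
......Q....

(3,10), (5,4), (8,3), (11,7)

(1,9) (2,5) (3,10) (4,2) (5,4) (6,8) (7,1) (8,3) (9,6) (10,11) (11,7)

Row 1: attacked by (3,10)→{8,10}; (5,4)→{4,8}; (8,3)→{3,10}; (11,7)→{7}. Safe: 1, 2, 5, 6, 9, 11. Place at column 9.
Row 2: attacked by (1,9)→{8,9,10}; (3,10)→{9,10,11}; (5,4)→{1,4,7}; (8,3)→{3,9}; (11,7)→{7}. Safe: 2, 5, 6. Place at column 5.
Row 4: attacked by (1,9)→{6,9}; (2,5)→{3,5,7}; (3,10)→{9,10,11}; (5,4)→{3,4,5}; (8,3)→{3,7}; (11,7)→{7}. Safe: 1, 2, 8. Place at column 2.
Row 6: attacked by (1,9)→{4,9}; (2,5)→{1,5,9}; (3,10)→{7,10}; (4,2)→{2,4}; (5,4)→{3,4,5}; (8,3)→{1,3,5}; (11,7)→{2,7}. Safe: 6, 8, 11. Place at column 8.
Row 7: attacked by (1,9)→{3,9}; (2,5)→{5,10}; (3,10)→{6,10}; (4,2)→{2,5}; (5,4)→{2,4,6}; (6,8)→{7,8,9}; (8,3)→{2,3,4}; (11,7)→{3,7,11}. Safe: 1. Place at column 1.
Row 9: attacked by (1,9)→{1,9}; (2,5)→{5}; (3,10)→{4,10}; (4,2)→{2,7}; (5,4)→{4,8}; (6,8)→{5,8,11}; (7,1)→{1,3}; (8,3)→{2,3,4}; (11,7)→{5,7,9}. Safe: 6. Place at column 6.
Row 10: attacked by (1,9)→{9}; (2,5)→{5}; (3,10)→{3,10}; (4,2)→{2,8}; (5,4)→{4,9}; (6,8)→{4,8}; (7,1)→{1,4}; (8,3)→{1,3,5}; (9,6)→{5,6,7}; (11,7)→{6,7,8}. Safe: 11. Place at column 11.
Columns [9, 5, 10, 2, 4, 8, 1, 3, 6, 11, 7], r−c [-8, -3, -7, 2, 1, -2, 6, 5, 3, -1, 4], r+c [10, 7, 13, 6, 9, 14, 8, 11, 15, 21, 18] are all distinct, so no two queens attack.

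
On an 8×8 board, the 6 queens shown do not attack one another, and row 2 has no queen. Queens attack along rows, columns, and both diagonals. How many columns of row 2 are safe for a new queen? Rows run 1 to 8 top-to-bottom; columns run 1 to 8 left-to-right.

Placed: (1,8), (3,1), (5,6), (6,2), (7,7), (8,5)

1

(1,8) attacks row 2 at column 8 and diagonals 7.
(3,1) attacks row 2 at column 1 and diagonals 2.
(5,6) attacks row 2 at column 6 and diagonals 3.
(6,2) attacks row 2 at column 2 and diagonals 6.
(7,7) attacks row 2 at column 7 and diagonals 2.
(8,5) attacks row 2 at column 5.
Attacked columns: {1, 2, 3, 5, 6, 7, 8}. Safe: {4}.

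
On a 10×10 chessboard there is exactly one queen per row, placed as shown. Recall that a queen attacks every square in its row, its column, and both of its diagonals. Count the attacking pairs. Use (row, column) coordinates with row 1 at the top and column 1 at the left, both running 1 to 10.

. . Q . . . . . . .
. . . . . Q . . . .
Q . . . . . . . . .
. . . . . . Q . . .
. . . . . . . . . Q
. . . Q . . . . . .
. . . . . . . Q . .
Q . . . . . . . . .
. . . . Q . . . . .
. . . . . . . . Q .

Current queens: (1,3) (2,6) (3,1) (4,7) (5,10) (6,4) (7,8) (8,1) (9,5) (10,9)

Same column: (3,1)–(8,1) (column 1).
Same diagonal: (1,3)–(3,1) (|1−3| = |3−1| = 2); (3,1)–(6,4) (|3−6| = |1−4| = 3); (5,10)–(7,8) (|5−7| = |10−8| = 2).
Total attacking pairs: 4.

4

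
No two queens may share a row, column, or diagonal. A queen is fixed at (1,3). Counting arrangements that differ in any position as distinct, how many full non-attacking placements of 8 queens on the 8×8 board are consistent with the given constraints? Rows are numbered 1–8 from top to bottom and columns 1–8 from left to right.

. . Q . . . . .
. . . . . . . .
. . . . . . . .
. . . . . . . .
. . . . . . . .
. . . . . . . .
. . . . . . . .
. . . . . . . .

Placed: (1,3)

Branch on row 2: col 1 → 1; col 5 → 4; col 6 → 8; col 7 → 2; col 8 → 1.
Sum: 1 + 4 + 8 + 2 + 1 = 16.

16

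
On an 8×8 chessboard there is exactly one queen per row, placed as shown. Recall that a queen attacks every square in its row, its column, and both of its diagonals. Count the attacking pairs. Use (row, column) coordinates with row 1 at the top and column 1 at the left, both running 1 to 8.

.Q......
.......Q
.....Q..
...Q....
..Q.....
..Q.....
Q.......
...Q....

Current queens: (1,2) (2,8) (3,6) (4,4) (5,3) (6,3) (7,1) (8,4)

Same column: (4,4)–(8,4) (column 4); (5,3)–(6,3) (column 3).
Same diagonal: (3,6)–(6,3) (|3−6| = |6−3| = 3); (4,4)–(5,3) (|4−5| = |4−3| = 1); (4,4)–(7,1) (|4−7| = |4−1| = 3); (5,3)–(7,1) (|5−7| = |3−1| = 2).
Total attacking pairs: 6.

6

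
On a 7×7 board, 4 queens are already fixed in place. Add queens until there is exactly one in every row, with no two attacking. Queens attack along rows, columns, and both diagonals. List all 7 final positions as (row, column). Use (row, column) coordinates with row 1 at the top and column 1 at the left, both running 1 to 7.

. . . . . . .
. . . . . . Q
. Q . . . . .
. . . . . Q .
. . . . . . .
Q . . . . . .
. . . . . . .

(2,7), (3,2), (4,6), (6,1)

Row 1: attacked by (2,7)→{6,7}; (3,2)→{2,4}; (4,6)→{3,6}; (6,1)→{1,6}. Safe: 5. Place at column 5.
Row 5: attacked by (1,5)→{1,5}; (2,7)→{4,7}; (3,2)→{2,4}; (4,6)→{5,6,7}; (6,1)→{1,2}. Safe: 3. Place at column 3.
Row 7: attacked by (1,5)→{5}; (2,7)→{2,7}; (3,2)→{2,6}; (4,6)→{3,6}; (5,3)→{1,3,5}; (6,1)→{1,2}. Safe: 4. Place at column 4.
Columns [5, 7, 2, 6, 3, 1, 4], r−c [-4, -5, 1, -2, 2, 5, 3], r+c [6, 9, 5, 10, 8, 7, 11] are all distinct, so no two queens attack.

(1,5) (2,7) (3,2) (4,6) (5,3) (6,1) (7,4)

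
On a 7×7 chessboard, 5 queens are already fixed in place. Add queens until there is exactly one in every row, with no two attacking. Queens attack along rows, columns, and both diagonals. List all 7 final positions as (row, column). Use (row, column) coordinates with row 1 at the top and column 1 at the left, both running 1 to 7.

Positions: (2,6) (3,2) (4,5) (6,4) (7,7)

Row 1: attacked by (2,6)→{5,6,7}; (3,2)→{2,4}; (4,5)→{2,5}; (6,4)→{4}; (7,7)→{1,7}. Safe: 3. Place at column 3.
Row 5: attacked by (1,3)→{3,7}; (2,6)→{3,6}; (3,2)→{2,4}; (4,5)→{4,5,6}; (6,4)→{3,4,5}; (7,7)→{5,7}. Safe: 1. Place at column 1.
Columns [3, 6, 2, 5, 1, 4, 7], r−c [-2, -4, 1, -1, 4, 2, 0], r+c [4, 8, 5, 9, 6, 10, 14] are all distinct, so no two queens attack.

(1,3) (2,6) (3,2) (4,5) (5,1) (6,4) (7,7)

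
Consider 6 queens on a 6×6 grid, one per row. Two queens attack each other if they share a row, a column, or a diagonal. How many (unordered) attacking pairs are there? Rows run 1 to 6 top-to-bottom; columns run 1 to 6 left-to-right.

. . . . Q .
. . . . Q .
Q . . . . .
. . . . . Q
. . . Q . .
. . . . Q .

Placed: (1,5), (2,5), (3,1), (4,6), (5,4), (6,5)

4

Same column: (1,5)–(2,5) (column 5); (1,5)–(6,5) (column 5); (2,5)–(6,5) (column 5).
Same diagonal: (5,4)–(6,5) (|5−6| = |4−5| = 1).
Total attacking pairs: 4.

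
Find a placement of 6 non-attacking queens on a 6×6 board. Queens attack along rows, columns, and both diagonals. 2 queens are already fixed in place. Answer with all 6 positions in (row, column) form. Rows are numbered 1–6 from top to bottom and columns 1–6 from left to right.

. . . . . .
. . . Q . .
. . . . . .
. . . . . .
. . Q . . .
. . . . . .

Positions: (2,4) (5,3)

(1,2) (2,4) (3,6) (4,1) (5,3) (6,5)

Row 1: attacked by (2,4)→{3,4,5}; (5,3)→{3}. Safe: 1, 2, 6. Place at column 2.
Row 3: attacked by (1,2)→{2,4}; (2,4)→{3,4,5}; (5,3)→{1,3,5}. Safe: 6. Place at column 6.
Row 4: attacked by (1,2)→{2,5}; (2,4)→{2,4,6}; (3,6)→{5,6}; (5,3)→{2,3,4}. Safe: 1. Place at column 1.
Row 6: attacked by (1,2)→{2}; (2,4)→{4}; (3,6)→{3,6}; (4,1)→{1,3}; (5,3)→{2,3,4}. Safe: 5. Place at column 5.
Columns [2, 4, 6, 1, 3, 5], r−c [-1, -2, -3, 3, 2, 1], r+c [3, 6, 9, 5, 8, 11] are all distinct, so no two queens attack.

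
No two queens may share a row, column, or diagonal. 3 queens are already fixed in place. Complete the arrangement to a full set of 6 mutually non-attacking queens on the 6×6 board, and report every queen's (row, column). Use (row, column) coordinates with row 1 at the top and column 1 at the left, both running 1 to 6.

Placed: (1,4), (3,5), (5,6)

(1,4) (2,1) (3,5) (4,2) (5,6) (6,3)

Row 2: attacked by (1,4)→{3,4,5}; (3,5)→{4,5,6}; (5,6)→{3,6}. Safe: 1, 2. Place at column 1.
Row 4: attacked by (1,4)→{1,4}; (2,1)→{1,3}; (3,5)→{4,5,6}; (5,6)→{5,6}. Safe: 2. Place at column 2.
Row 6: attacked by (1,4)→{4}; (2,1)→{1,5}; (3,5)→{2,5}; (4,2)→{2,4}; (5,6)→{5,6}. Safe: 3. Place at column 3.
Columns [4, 1, 5, 2, 6, 3], r−c [-3, 1, -2, 2, -1, 3], r+c [5, 3, 8, 6, 11, 9] are all distinct, so no two queens attack.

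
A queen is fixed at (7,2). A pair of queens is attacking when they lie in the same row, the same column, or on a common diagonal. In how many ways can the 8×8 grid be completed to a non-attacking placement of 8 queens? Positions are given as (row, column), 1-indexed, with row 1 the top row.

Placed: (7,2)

Branch on row 1: col 1 → 2; col 3 → 3; col 4 → 1; col 5 → 2; col 6 → 5; col 7 → 3.
Sum: 2 + 3 + 1 + 2 + 5 + 3 = 16.

16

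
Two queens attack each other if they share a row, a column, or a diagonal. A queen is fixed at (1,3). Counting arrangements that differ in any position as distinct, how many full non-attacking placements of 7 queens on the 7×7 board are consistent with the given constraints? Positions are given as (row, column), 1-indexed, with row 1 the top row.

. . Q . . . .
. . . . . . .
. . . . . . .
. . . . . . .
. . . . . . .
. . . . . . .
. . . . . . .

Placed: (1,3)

6

Branch on row 2: col 1 → 2; col 5 → 1; col 6 → 1; col 7 → 2.
Sum: 2 + 1 + 1 + 2 = 6.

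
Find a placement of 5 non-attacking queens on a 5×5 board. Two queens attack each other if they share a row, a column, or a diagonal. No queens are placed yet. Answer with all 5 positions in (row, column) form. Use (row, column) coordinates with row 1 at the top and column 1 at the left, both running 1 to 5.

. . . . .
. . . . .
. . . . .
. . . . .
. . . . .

(1,3) (2,5) (3,2) (4,4) (5,1)

Row 1: Safe: 1, 2, 3, 4, 5. Place at column 3.
Row 2: attacked by (1,3)→{2,3,4}. Safe: 1, 5. Place at column 5.
Row 3: attacked by (1,3)→{1,3,5}; (2,5)→{4,5}. Safe: 2. Place at column 2.
Row 4: attacked by (1,3)→{3}; (2,5)→{3,5}; (3,2)→{1,2,3}. Safe: 4. Place at column 4.
Row 5: attacked by (1,3)→{3}; (2,5)→{2,5}; (3,2)→{2,4}; (4,4)→{3,4,5}. Safe: 1. Place at column 1.
Columns [3, 5, 2, 4, 1], r−c [-2, -3, 1, 0, 4], r+c [4, 7, 5, 8, 6] are all distinct, so no two queens attack.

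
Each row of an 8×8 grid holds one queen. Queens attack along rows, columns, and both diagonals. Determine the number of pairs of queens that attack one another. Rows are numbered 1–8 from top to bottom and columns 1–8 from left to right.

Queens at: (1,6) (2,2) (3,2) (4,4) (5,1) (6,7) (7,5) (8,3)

2

Same column: (2,2)–(3,2) (column 2).
Same diagonal: (2,2)–(4,4) (|2−4| = |2−4| = 2).
Total attacking pairs: 2.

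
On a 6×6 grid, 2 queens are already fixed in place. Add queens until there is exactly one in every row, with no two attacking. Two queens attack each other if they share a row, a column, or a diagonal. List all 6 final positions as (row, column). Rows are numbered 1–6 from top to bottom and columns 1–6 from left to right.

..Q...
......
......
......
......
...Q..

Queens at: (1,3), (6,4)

(1,3) (2,6) (3,2) (4,5) (5,1) (6,4)

Row 2: attacked by (1,3)→{2,3,4}; (6,4)→{4}. Safe: 1, 5, 6. Place at column 6.
Row 3: attacked by (1,3)→{1,3,5}; (2,6)→{5,6}; (6,4)→{1,4}. Safe: 2. Place at column 2.
Row 4: attacked by (1,3)→{3,6}; (2,6)→{4,6}; (3,2)→{1,2,3}; (6,4)→{2,4,6}. Safe: 5. Place at column 5.
Row 5: attacked by (1,3)→{3}; (2,6)→{3,6}; (3,2)→{2,4}; (4,5)→{4,5,6}; (6,4)→{3,4,5}. Safe: 1. Place at column 1.
Columns [3, 6, 2, 5, 1, 4], r−c [-2, -4, 1, -1, 4, 2], r+c [4, 8, 5, 9, 6, 10] are all distinct, so no two queens attack.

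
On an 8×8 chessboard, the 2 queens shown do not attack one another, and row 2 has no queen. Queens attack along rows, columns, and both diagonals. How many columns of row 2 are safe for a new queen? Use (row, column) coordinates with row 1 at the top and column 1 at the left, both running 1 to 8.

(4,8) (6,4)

(4,8) attacks row 2 at column 8 and diagonals 6.
(6,4) attacks row 2 at column 4 and diagonals 8.
Attacked columns: {4, 6, 8}. Safe: {1, 2, 3, 5, 7}.

5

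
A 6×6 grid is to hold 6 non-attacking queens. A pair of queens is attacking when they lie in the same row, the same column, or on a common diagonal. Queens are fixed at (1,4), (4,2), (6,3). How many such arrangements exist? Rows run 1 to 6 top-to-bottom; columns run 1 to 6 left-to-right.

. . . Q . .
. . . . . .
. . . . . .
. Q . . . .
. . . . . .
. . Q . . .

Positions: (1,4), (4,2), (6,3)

1

Branch on row 2: col 1 → 1; col 6 → 0.
Sum: 1 + 0 = 1.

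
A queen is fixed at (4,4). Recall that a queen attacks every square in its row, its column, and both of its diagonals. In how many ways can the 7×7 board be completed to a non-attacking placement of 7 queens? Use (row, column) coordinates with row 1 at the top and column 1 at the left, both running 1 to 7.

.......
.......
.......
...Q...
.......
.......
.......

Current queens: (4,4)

Branch on row 1: col 2 → 2; col 3 → 2; col 5 → 2; col 6 → 2.
Sum: 2 + 2 + 2 + 2 = 8.

8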